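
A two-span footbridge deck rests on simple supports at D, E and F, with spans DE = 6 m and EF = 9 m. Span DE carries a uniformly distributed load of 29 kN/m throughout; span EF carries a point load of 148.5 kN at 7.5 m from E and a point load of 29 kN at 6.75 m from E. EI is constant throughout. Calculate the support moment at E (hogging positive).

Release continuity at E by inserting a hinge; the redundant is the internal moment M_E. The primary structure is two simply-supported spans DE and EF.
Rotations at E on the released spans (each span's end-slope, ×1/EI):
  span DE: UDL 29: wL³/(24EI) = 261/EI
  span EF: point load 148.5 at a = 7.5: Pab(L + b)/(6LEI) = 324.8/EI
  span EF: point load 29 at a = 6.75: Pab(L + b)/(6LEI) = 91.76/EI
  relative rotation θ_0 = (261 + 416.6)/EI = 677.6/EI
A unit hogging moment at E produces rotation L₁/(3EI) + L₂/(3EI) = 5/EI.
Compatibility: M_E·(L₁+L₂)/(3EI) = θ_0, giving M_E = 135.5 kN·m (hogging).

M_E = 135.5 kN·m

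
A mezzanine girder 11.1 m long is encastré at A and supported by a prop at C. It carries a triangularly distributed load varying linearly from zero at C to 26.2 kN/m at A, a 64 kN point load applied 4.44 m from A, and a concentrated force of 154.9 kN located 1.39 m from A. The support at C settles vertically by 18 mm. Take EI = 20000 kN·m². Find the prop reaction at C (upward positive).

R_C = 45.1 kN

Take the reaction at C as the redundant and release it; the primary structure is a cantilever fixed at A.
Deflection at C on the released cantilever, summing each load's contribution:
  triangular load, peak 26.2 at the fixed end: w₀L⁴/(30EI) = 13258/EI
  point load 64 at a = 4.44: Pa²(3L − a)/(6EI) = 6069/EI
  point load 154.9 at a = 1.39: Pa²(3L − a)/(6EI) = 1592/EI
  δ_0 = 20918/EI
Tip deflection under a unit load at C: L³/(3EI) = 455.9/EI.
With EI = 20000 kN·m²: δ_0 = 1.0459 m and δ_{CC} = 0.022794 m/kN.
Compatibility — the beam at C must follow the support down by 0.018 m: δ_0 − R_C·δ_{CC} = 0.018, so R_C = (1.0459 − 0.018)/0.022794 = 45.1 kN.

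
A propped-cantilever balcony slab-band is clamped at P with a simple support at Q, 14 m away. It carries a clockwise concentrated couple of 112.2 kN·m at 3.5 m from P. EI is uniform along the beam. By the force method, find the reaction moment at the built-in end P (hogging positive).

M_P = 38.57 kN·m

Choose R_Q as the redundant. The primary structure is the cantilever fixed at P.
Deflection at Q on the released cantilever, summing each load's contribution:
  clockwise couple 112.2 at a = 3.5: M₀a(2L − a)/(2EI) = 4811/EI
Tip deflection under a unit load at Q: L³/(3EI) = 914.7/EI.
Compatibility at Q: δ_0 − R_Q·δ_{QQ} = 0, so R_Q = 4811/914.7 = 5.259 kN.
Moment equilibrium about P: M_P = Σ(load moments about P) − R_Q·L = 112.2 − 5.259×14 = 38.57 kN·m.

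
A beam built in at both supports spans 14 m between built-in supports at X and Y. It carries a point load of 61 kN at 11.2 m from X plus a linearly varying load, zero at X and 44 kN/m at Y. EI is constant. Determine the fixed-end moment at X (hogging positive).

Take the two fixed-end moments M_X, M_Y as redundants; the released structure is the simple span XY.
On the primary (simply-supported) span, the end slopes from the loading are:
  at X: point load 61 at a = 11.2: Pab(L + b)/(6LEI) = 382.6/EI
  at Y: point load 61 at a = 11.2: Pab(L + a)/(6LEI) = 573.9/EI
  at X: triangular load, peak 44: 7w₀L³/(360EI) = 2348/EI
  at Y: triangular load, peak 44: w₀L³/(45EI) = 2683/EI
  θ_X0 = 2730/EI,  θ_Y0 = 3257/EI
Flexibility coefficients: a unit moment at one end gives L/(3EI) there and L/(6EI) at the far end, so f₁₁ = f₂₂ = 4.667/EI and f₁₂ = f₂₁ = 2.333/EI.
Compatibility — zero rotation at each built-in end:
  4.667 M_X + 2.333 M_Y = 2730
  2.333 M_X + 4.667 M_Y = 3257
Solving the pair gives M_X = 314.8 kN·m and M_Y = 540.5 kN·m (hogging).

M_X = 314.8 kN·m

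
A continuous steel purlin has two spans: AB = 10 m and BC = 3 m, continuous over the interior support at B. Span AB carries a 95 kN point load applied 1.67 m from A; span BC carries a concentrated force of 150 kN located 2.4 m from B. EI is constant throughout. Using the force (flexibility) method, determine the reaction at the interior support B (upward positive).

Insert a hinge at B; M_B is the redundant, and each span becomes simply supported.
Discontinuity in slope at B on the released structure — sum the simple-span end rotations:
  span AB: point load 95 at a = 1.67: Pab(L + a)/(6LEI) = 257/EI
  span BC: point load 150 at a = 2.4: Pab(L + b)/(6LEI) = 43.2/EI
  relative rotation θ_0 = (257 + 43.2)/EI = 300.2/EI
A unit hogging moment at B produces rotation L₁/(3EI) + L₂/(3EI) = 4.333/EI.
Slope continuity at B: θ_0 = M_B·4.333/EI, so M_B = 300.2/4.333 = 69.29 kN·m (hogging).
Span AB, ΣM about A with M_B applied at B: R_B^{AB}·10 = 158.7 + 69.29, so R_B^{AB} = 22.79 kN and R_A = 95 − 22.79 = 72.21 kN.
Span BC, ΣM about C: R_B^{BC}·3 = 90 + 69.29, so R_B^{BC} = 53.1 kN and R_C = 150 − 53.1 = 96.9 kN.
R_B = 22.79 + 53.1 = 75.89 kN.

R_B = 75.89 kN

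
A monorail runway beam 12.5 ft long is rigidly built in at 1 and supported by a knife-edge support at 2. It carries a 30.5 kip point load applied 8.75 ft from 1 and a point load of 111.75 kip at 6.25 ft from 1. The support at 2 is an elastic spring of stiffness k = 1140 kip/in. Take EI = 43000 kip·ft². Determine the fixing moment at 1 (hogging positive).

Remove the prop at 2; the released (primary) structure is a cantilever built in at 1.
Primary-structure tip deflection at 2 by superposition:
  point load 30.5 at a = 8.75: Pa²(3L − a)/(6EI) = 11189/EI
  point load 111.75 at a = 6.25: Pa²(3L − a)/(6EI) = 22736/EI
  δ_0 = 33925/EI
Flexibility coefficient — unit upward force at 2: δ_{22} = L³/(3EI) = 651/EI.
With EI = 43000 kip·ft²: δ_0 = 0.78895 ft and δ_{22} = 0.015141 ft/kip.
Compatibility — the spring shortens by R_2/k under the reaction it provides: δ_0 − R_2·δ_{22} = R_2/k. With 1/k = 1/(1140×12) ft/kip = 0.000073 ft/kip, R_2 = δ_0 / (δ_{22} + 1/k) = 0.78895 / (0.015141 + 0.000073) = 51.86 kip.
Moment equilibrium about 1: M_1 = Σ(load moments about 1) − R_2·L = 965.3 − 51.86×12.5 = 317.1 kip·ft.

M_1 = 317.1 kip·ft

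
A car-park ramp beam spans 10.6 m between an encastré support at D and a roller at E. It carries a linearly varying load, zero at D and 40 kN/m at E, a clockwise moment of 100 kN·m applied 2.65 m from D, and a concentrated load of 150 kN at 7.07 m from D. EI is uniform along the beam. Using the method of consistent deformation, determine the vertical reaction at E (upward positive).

R_E = 200.6 kN

Choose R_E as the redundant. The primary structure is the cantilever fixed at D.
Downward deflection at the released point E due to the loads:
  triangular load, peak 40 at the free end: 11w₀L⁴/(120EI) = 46291/EI
  clockwise couple 100 at a = 2.65: M₀a(2L − a)/(2EI) = 2458/EI
  point load 150 at a = 7.07: Pa²(3L − a)/(6EI) = 30903/EI
  δ_0 = 79652/EI
Tip deflection under a unit load at E: L³/(3EI) = 397/EI.
Compatibility at E: δ_0 − R_E·δ_{EE} = 0, so R_E = 79652/397 = 200.6 kN.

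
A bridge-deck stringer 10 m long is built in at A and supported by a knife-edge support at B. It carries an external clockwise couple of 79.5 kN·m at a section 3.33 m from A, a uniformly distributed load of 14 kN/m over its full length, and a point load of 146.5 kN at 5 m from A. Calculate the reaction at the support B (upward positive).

Remove the prop at B; the released (primary) structure is a cantilever built in at A.
Downward deflection at the released point B due to the loads:
  clockwise couple 79.5 at a = 3.33: M₀a(2L − a)/(2EI) = 2207/EI
  UDL 14: wL⁴/(8EI) = 17500/EI
  point load 146.5 at a = 5: Pa²(3L − a)/(6EI) = 15260/EI
  δ_0 = 34967/EI
Tip deflection under a unit load at B: L³/(3EI) = 333.3/EI.
The prop prevents deflection at B: R_B = δ_0/δ_{BB} = 34967/333.3 = 104.9 kN.

R_B = 104.9 kN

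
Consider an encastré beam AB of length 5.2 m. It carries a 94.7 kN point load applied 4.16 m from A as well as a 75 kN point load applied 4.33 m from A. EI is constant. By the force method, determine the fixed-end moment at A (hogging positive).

M_A = 24.85 kN·m

Take the two fixed-end moments M_A, M_B as redundants; the released structure is the simple span AB.
On the primary (simply-supported) span, the end slopes from the loading are:
  at A: point load 94.7 at a = 4.16: Pab(L + b)/(6LEI) = 81.94/EI
  at B: point load 94.7 at a = 4.16: Pab(L + a)/(6LEI) = 122.9/EI
  at A: point load 75 at a = 4.33: Pab(L + b)/(6LEI) = 54.97/EI
  at B: point load 75 at a = 4.33: Pab(L + a)/(6LEI) = 86.3/EI
  θ_A0 = 136.9/EI,  θ_B0 = 209.2/EI
Flexibility coefficients: a unit moment at one end gives L/(3EI) there and L/(6EI) at the far end, so f₁₁ = f₂₂ = 1.733/EI and f₁₂ = f₂₁ = 0.8667/EI.
Compatibility — zero rotation at each built-in end:
  1.733 M_A + 0.8667 M_B = 136.9
  0.8667 M_A + 1.733 M_B = 209.2
Solving the pair gives M_A = 24.85 kN·m and M_B = 108.3 kN·m (hogging).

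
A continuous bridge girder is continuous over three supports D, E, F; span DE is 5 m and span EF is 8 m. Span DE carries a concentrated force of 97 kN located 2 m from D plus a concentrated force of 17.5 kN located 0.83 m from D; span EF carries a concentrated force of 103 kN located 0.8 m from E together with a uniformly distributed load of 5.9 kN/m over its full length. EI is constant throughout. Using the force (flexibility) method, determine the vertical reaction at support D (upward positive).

R_D = 51.5 kN

Take M_E as the redundant. Released structure: two simple spans DE and EF with a hinge at E.
Rotations at E on the released spans (each span's end-slope, ×1/EI):
  span DE: point load 97 at a = 2: Pab(L + a)/(6LEI) = 135.8/EI
  span DE: point load 17.5 at a = 0.83: Pab(L + a)/(6LEI) = 11.77/EI
  span EF: point load 103 at a = 0.8: Pab(L + b)/(6LEI) = 187.9/EI
  span EF: UDL 5.9: wL³/(24EI) = 125.9/EI
  relative rotation θ_0 = (147.6 + 313.7)/EI = 461.3/EI
A unit hogging moment at E produces rotation L₁/(3EI) + L₂/(3EI) = 4.333/EI.
Compatibility: M_E·(L₁+L₂)/(3EI) = θ_0, giving M_E = 106.5 kN·m (hogging).
Span DE, ΣM about D with M_E applied at E: R_E^{DE}·5 = 208.5 + 106.5, so R_E^{DE} = 63 kN and R_D = 114.5 − 63 = 51.5 kN.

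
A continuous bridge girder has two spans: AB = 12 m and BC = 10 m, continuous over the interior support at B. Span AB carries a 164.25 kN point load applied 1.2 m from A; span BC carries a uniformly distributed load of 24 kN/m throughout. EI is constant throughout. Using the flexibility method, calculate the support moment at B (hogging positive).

Release continuity at B by inserting a hinge; the redundant is the internal moment M_B. The primary structure is two simply-supported spans AB and BC.
Rotations at B on the released spans (each span's end-slope, ×1/EI):
  span AB: point load 164.25 at a = 1.2: Pab(L + a)/(6LEI) = 390.3/EI
  span BC: UDL 24: wL³/(24EI) = 1000/EI
  relative rotation θ_0 = (390.3 + 1000)/EI = 1390/EI
A unit hogging moment at B produces rotation L₁/(3EI) + L₂/(3EI) = 7.333/EI.
Compatibility: M_B·(L₁+L₂)/(3EI) = θ_0, giving M_B = 189.6 kN·m (hogging).

M_B = 189.6 kN·m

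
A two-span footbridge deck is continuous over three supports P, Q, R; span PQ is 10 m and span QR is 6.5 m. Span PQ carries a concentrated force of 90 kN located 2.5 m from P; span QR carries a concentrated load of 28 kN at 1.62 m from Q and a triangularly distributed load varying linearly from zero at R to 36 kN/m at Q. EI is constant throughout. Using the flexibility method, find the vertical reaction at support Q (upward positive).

R_Q = 150.9 kN

Take M_Q as the redundant. Released structure: two simple spans PQ and QR with a hinge at Q.
End slopes at the hinge Q, treating each span as simply supported:
  span PQ: point load 90 at a = 2.5: Pab(L + a)/(6LEI) = 351.6/EI
  span QR: point load 28 at a = 1.62: Pab(L + b)/(6LEI) = 64.59/EI
  span QR: triangular load, peak 36: w₀L³/(45EI) = 219.7/EI
  relative rotation θ_0 = (351.6 + 284.3)/EI = 635.9/EI
A unit hogging moment at Q produces rotation L₁/(3EI) + L₂/(3EI) = 5.5/EI.
Slope continuity at Q: θ_0 = M_Q·5.5/EI, so M_Q = 635.9/5.5 = 115.6 kN·m (hogging).
Span PQ, ΣM about P with M_Q applied at Q: R_Q^{PQ}·10 = 225 + 115.6, so R_Q^{PQ} = 34.06 kN and R_P = 90 − 34.06 = 55.94 kN.
Span QR, ΣM about R: R_Q^{QR}·6.5 = 643.6 + 115.6, so R_Q^{QR} = 116.8 kN and R_R = 145 − 116.8 = 28.19 kN.
R_Q = 34.06 + 116.8 = 150.9 kN.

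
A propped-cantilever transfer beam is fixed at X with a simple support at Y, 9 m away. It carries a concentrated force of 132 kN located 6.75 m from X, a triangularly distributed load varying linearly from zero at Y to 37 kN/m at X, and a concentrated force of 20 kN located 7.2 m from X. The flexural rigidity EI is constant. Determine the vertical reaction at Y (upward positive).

Release the roller at Y. Primary structure: cantilever fixed at X.
Deflection at Y on the released cantilever, summing each load's contribution:
  point load 132 at a = 6.75: Pa²(3L − a)/(6EI) = 20298/EI
  triangular load, peak 37 at the fixed end: w₀L⁴/(30EI) = 8092/EI
  point load 20 at a = 7.2: Pa²(3L − a)/(6EI) = 3421/EI
  δ_0 = 31811/EI
Flexibility coefficient — unit upward force at Y: δ_{YY} = L³/(3EI) = 243/EI.
Compatibility at Y: δ_0 − R_Y·δ_{YY} = 0, so R_Y = 31811/243 = 130.9 kN.

R_Y = 130.9 kN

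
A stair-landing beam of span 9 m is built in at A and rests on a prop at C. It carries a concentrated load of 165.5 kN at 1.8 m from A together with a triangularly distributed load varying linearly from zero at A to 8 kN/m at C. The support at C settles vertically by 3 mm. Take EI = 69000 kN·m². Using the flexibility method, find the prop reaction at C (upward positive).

Release the roller at C. Primary structure: cantilever fixed at A.
Free-end deflection of the primary structure under the applied loading (downward +):
  point load 165.5 at a = 1.8: Pa²(3L − a)/(6EI) = 2252/EI
  triangular load, peak 8 at the free end: 11w₀L⁴/(120EI) = 4811/EI
  δ_0 = 7064/EI
Tip deflection under a unit load at C: L³/(3EI) = 243/EI.
With EI = 69000 kN·m²: δ_0 = 0.10237 m and δ_{CC} = 0.003522 m/kN.
Compatibility — the beam at C must follow the support down by 0.003 m: δ_0 − R_C·δ_{CC} = 0.003, so R_C = (0.10237 − 0.003)/0.003522 = 28.22 kN.

R_C = 28.22 kN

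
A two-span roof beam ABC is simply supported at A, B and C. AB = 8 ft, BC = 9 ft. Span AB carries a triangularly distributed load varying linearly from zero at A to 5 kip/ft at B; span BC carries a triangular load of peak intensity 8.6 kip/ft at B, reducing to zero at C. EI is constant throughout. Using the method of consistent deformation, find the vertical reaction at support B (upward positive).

R_B = 47.31 kip

Insert a hinge at B; M_B is the redundant, and each span becomes simply supported.
End slopes at the hinge B, treating each span as simply supported:
  span AB: triangular load, peak 5: w₀L³/(45EI) = 56.89/EI
  span BC: triangular load, peak 8.6: w₀L³/(45EI) = 139.3/EI
  relative rotation θ_0 = (56.89 + 139.3)/EI = 196.2/EI
A unit hogging moment at B produces rotation L₁/(3EI) + L₂/(3EI) = 5.667/EI.
Slope continuity at B: θ_0 = M_B·5.667/EI, so M_B = 196.2/5.667 = 34.63 kip·ft (hogging).
Span AB, ΣM about A with M_B applied at B: R_B^{AB}·8 = 106.7 + 34.63, so R_B^{AB} = 17.66 kip and R_A = 20 − 17.66 = 2.339 kip.
Span BC, ΣM about C: R_B^{BC}·9 = 232.2 + 34.63, so R_B^{BC} = 29.65 kip and R_C = 38.7 − 29.65 = 9.053 kip.
R_B = 17.66 + 29.65 = 47.31 kip.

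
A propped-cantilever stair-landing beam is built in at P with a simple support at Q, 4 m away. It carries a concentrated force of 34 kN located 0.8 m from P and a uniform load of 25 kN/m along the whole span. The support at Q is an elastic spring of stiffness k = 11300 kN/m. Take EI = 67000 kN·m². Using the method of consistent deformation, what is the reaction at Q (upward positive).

R_Q = 30.83 kN

Remove the prop at Q; the released (primary) structure is a cantilever built in at P.
Primary-structure tip deflection at Q by superposition:
  point load 34 at a = 0.8: Pa²(3L − a)/(6EI) = 40.62/EI
  UDL 25: wL⁴/(8EI) = 800/EI
  δ_0 = 840.6/EI
Flexibility coefficient — unit upward force at Q: δ_{QQ} = L³/(3EI) = 21.33/EI.
With EI = 67000 kN·m²: δ_0 = 0.012547 m and δ_{QQ} = 0.000318 m/kN.
Compatibility — the spring shortens by R_Q/k under the reaction it provides: δ_0 − R_Q·δ_{QQ} = R_Q/k. With 1/k = 0.000088 m/kN, R_Q = δ_0 / (δ_{QQ} + 1/k) = 0.012547 / (0.000318 + 0.000088) = 30.83 kN.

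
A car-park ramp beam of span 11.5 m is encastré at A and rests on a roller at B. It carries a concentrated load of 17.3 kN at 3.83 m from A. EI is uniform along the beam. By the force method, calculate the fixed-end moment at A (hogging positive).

M_A = 36.83 kN·m

Remove the prop at B; the released (primary) structure is a cantilever built in at A.
Deflection at B on the released cantilever, summing each load's contribution:
  point load 17.3 at a = 3.83: Pa²(3L − a)/(6EI) = 1297/EI
Flexibility coefficient — unit upward force at B: δ_{BB} = L³/(3EI) = 507/EI.
The prop prevents deflection at B: R_B = δ_0/δ_{BB} = 1297/507 = 2.559 kN.
Moment equilibrium about A: M_A = Σ(load moments about A) − R_B·L = 66.26 − 2.559×11.5 = 36.83 kN·m.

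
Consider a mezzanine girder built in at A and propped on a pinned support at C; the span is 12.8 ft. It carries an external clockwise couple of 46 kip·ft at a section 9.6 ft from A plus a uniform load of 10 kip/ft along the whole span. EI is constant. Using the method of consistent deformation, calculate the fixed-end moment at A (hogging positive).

M_A = 186.1 kip·ft

Remove the prop at C; the released (primary) structure is a cantilever built in at A.
Primary-structure tip deflection at C by superposition:
  clockwise couple 46 at a = 9.6: M₀a(2L − a)/(2EI) = 3533/EI
  UDL 10: wL⁴/(8EI) = 33554/EI
  δ_0 = 37087/EI
Tip deflection under a unit load at C: L³/(3EI) = 699.1/EI.
The prop prevents deflection at C: R_C = δ_0/δ_{CC} = 37087/699.1 = 53.05 kip.
Moment equilibrium about A: M_A = Σ(load moments about A) − R_C·L = 865.2 − 53.05×12.8 = 186.1 kip·ft.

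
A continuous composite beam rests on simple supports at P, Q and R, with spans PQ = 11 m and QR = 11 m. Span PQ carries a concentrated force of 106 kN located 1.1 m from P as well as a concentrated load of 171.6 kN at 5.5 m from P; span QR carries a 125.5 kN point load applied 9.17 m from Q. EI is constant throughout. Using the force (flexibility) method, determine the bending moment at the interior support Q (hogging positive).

Take M_Q as the redundant. Released structure: two simple spans PQ and QR with a hinge at Q.
Rotations at Q on the released spans (each span's end-slope, ×1/EI):
  span PQ: point load 106 at a = 1.1: Pab(L + a)/(6LEI) = 211.6/EI
  span PQ: point load 171.6 at a = 5.5: Pab(L + a)/(6LEI) = 1298/EI
  span QR: point load 125.5 at a = 9.17: Pab(L + b)/(6LEI) = 409.4/EI
  relative rotation θ_0 = (1509 + 409.4)/EI = 1919/EI
A unit hogging moment at Q produces rotation L₁/(3EI) + L₂/(3EI) = 7.333/EI.
Compatibility: M_Q·(L₁+L₂)/(3EI) = θ_0, giving M_Q = 261.6 kN·m (hogging).

M_Q = 261.6 kN·m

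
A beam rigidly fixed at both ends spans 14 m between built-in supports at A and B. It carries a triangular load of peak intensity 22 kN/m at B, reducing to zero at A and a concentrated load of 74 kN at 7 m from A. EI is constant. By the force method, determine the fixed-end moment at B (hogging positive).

M_B = 345.1 kN·m

Release both end moments; the primary structure is a simply-supported span AB with redundants M_A and M_B.
Simple-span end rotations at A and B under the given loads:
  at A: triangular load, peak 22: 7w₀L³/(360EI) = 1174/EI
  at B: triangular load, peak 22: w₀L³/(45EI) = 1342/EI
  at A: point load 74 at a = 7: Pab(L + b)/(6LEI) = 906.5/EI
  at B: point load 74 at a = 7: Pab(L + a)/(6LEI) = 906.5/EI
  θ_A0 = 2080/EI,  θ_B0 = 2248/EI
Flexibility coefficients: a unit moment at one end gives L/(3EI) there and L/(6EI) at the far end, so f₁₁ = f₂₂ = 4.667/EI and f₁₂ = f₂₁ = 2.333/EI.
Compatibility — zero rotation at each built-in end:
  4.667 M_A + 2.333 M_B = 2080
  2.333 M_A + 4.667 M_B = 2248
Solving the pair gives M_A = 273.2 kN·m and M_B = 345.1 kN·m (hogging).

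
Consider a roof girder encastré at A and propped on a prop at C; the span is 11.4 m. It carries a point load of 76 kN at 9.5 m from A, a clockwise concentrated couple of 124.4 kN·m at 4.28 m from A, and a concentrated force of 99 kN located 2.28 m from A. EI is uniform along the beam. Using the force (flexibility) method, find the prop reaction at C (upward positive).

Remove the prop at C; the released (primary) structure is a cantilever built in at A.
Primary-structure tip deflection at C by superposition:
  point load 76 at a = 9.5: Pa²(3L − a)/(6EI) = 28236/EI
  clockwise couple 124.4 at a = 4.28: M₀a(2L − a)/(2EI) = 4930/EI
  point load 99 at a = 2.28: Pa²(3L − a)/(6EI) = 2738/EI
  δ_0 = 35904/EI
Flexibility coefficient — unit upward force at C: δ_{CC} = L³/(3EI) = 493.8/EI.
The prop prevents deflection at C: R_C = δ_0/δ_{CC} = 35904/493.8 = 72.7 kN.

R_C = 72.7 kN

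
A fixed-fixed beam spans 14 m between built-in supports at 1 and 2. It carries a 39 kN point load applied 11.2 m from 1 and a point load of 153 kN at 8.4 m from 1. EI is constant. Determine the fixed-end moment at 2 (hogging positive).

Release both end moments; the primary structure is a simply-supported span 12 with redundants M_1 and M_2.
End rotations of the released simple span under the applied load (×1/EI):
  at 1: point load 39 at a = 11.2: Pab(L + b)/(6LEI) = 244.6/EI
  at 2: point load 39 at a = 11.2: Pab(L + a)/(6LEI) = 366.9/EI
  at 1: point load 153 at a = 8.4: Pab(L + b)/(6LEI) = 1679/EI
  at 2: point load 153 at a = 8.4: Pab(L + a)/(6LEI) = 1919/EI
  θ_10 = 1924/EI,  θ_20 = 2286/EI
Flexibility coefficients: a unit moment at one end gives L/(3EI) there and L/(6EI) at the far end, so f₁₁ = f₂₂ = 4.667/EI and f₁₂ = f₂₁ = 2.333/EI.
Compatibility — zero rotation at each built-in end:
  4.667 M_1 + 2.333 M_2 = 1924
  2.333 M_1 + 4.667 M_2 = 2286
Solving the pair gives M_1 = 223.1 kN·m and M_2 = 378.3 kN·m (hogging).

M_2 = 378.3 kN·m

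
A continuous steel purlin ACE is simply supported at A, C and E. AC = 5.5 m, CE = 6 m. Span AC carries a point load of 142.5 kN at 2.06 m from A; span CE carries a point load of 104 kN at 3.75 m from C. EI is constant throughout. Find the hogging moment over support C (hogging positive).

Insert a hinge at C; M_C is the redundant, and each span becomes simply supported.
Discontinuity in slope at C on the released structure — sum the simple-span end rotations:
  span AC: point load 142.5 at a = 2.06: Pab(L + a)/(6LEI) = 231.3/EI
  span CE: point load 104 at a = 3.75: Pab(L + b)/(6LEI) = 201.1/EI
  relative rotation θ_0 = (231.3 + 201.1)/EI = 432.4/EI
A unit hogging moment at C produces rotation L₁/(3EI) + L₂/(3EI) = 3.833/EI.
Compatibility: M_C·(L₁+L₂)/(3EI) = θ_0, giving M_C = 112.8 kN·m (hogging).

M_C = 112.8 kN·m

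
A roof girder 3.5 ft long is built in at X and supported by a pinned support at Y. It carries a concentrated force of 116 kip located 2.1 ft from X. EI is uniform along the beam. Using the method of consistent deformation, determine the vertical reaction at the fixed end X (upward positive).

R_X = 65.89 kip

Choose R_Y as the redundant. The primary structure is the cantilever fixed at X.
Deflection at Y on the released cantilever, summing each load's contribution:
  point load 116 at a = 2.1: Pa²(3L − a)/(6EI) = 716.2/EI
Flexibility coefficient — unit upward force at Y: δ_{YY} = L³/(3EI) = 14.29/EI.
Compatibility at Y: δ_0 − R_Y·δ_{YY} = 0, so R_Y = 716.2/14.29 = 50.11 kip.
Vertical equilibrium: R_X = ΣP − R_Y = 116 − 50.11 = 65.89 kip.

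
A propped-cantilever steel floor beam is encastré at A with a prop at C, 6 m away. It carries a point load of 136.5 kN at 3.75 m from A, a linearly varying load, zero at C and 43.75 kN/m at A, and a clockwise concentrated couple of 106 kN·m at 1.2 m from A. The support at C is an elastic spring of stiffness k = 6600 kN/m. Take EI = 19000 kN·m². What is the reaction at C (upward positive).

Release the roller at C. Primary structure: cantilever fixed at A.
Primary-structure tip deflection at C by superposition:
  point load 136.5 at a = 3.75: Pa²(3L − a)/(6EI) = 4559/EI
  triangular load, peak 43.75 at the fixed end: w₀L⁴/(30EI) = 1890/EI
  clockwise couple 106 at a = 1.2: M₀a(2L − a)/(2EI) = 686.9/EI
  δ_0 = 7136/EI
Flexibility coefficient — unit upward force at C: δ_{CC} = L³/(3EI) = 72/EI.
With EI = 19000 kN·m²: δ_0 = 0.37557 m and δ_{CC} = 0.003789 m/kN.
Compatibility — the spring shortens by R_C/k under the reaction it provides: δ_0 − R_C·δ_{CC} = R_C/k. With 1/k = 0.000152 m/kN, R_C = δ_0 / (δ_{CC} + 1/k) = 0.37557 / (0.003789 + 0.000152) = 95.3 kN.

R_C = 95.3 kN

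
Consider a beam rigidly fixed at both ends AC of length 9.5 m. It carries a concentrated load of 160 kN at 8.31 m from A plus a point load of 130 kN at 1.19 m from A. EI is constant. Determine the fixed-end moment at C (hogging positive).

M_C = 162.6 kN·m

Release both end moments; the primary structure is a simply-supported span AC with redundants M_A and M_C.
On the primary (simply-supported) span, the end slopes from the loading are:
  at A: point load 160 at a = 8.31: Pab(L + b)/(6LEI) = 296.7/EI
  at C: point load 160 at a = 8.31: Pab(L + a)/(6LEI) = 494.4/EI
  at A: point load 130 at a = 1.19: Pab(L + b)/(6LEI) = 401.7/EI
  at C: point load 130 at a = 1.19: Pab(L + a)/(6LEI) = 241.1/EI
  θ_A0 = 698.4/EI,  θ_C0 = 735.5/EI
Flexibility coefficients: a unit moment at one end gives L/(3EI) there and L/(6EI) at the far end, so f₁₁ = f₂₂ = 3.167/EI and f₁₂ = f₂₁ = 1.583/EI.
Compatibility — zero rotation at each built-in end:
  3.167 M_A + 1.583 M_C = 698.4
  1.583 M_A + 3.167 M_C = 735.5
Solving the pair gives M_A = 139.2 kN·m and M_C = 162.6 kN·m (hogging).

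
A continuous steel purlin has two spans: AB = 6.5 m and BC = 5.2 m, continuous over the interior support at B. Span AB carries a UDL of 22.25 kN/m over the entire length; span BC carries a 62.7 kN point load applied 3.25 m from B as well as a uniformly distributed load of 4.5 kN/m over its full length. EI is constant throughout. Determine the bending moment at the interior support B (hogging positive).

M_B = 95.39 kN·m

Take M_B as the redundant. Released structure: two simple spans AB and BC with a hinge at B.
Rotations at B on the released spans (each span's end-slope, ×1/EI):
  span AB: UDL 22.25: wL³/(24EI) = 254.6/EI
  span BC: point load 62.7 at a = 3.25: Pab(L + b)/(6LEI) = 91.06/EI
  span BC: UDL 4.5: wL³/(24EI) = 26.36/EI
  relative rotation θ_0 = (254.6 + 117.4)/EI = 372/EI
A unit hogging moment at B produces rotation L₁/(3EI) + L₂/(3EI) = 3.9/EI.
Slope continuity at B: θ_0 = M_B·3.9/EI, so M_B = 372/3.9 = 95.39 kN·m (hogging).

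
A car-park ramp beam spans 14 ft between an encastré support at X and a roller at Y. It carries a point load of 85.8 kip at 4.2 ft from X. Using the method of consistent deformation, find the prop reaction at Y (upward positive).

Take the reaction at Y as the redundant and release it; the primary structure is a cantilever fixed at X.
Free-end deflection of the primary structure under the applied loading (downward +):
  point load 85.8 at a = 4.2: Pa²(3L − a)/(6EI) = 9535/EI
Tip deflection under a unit load at Y: L³/(3EI) = 914.7/EI.
The prop prevents deflection at Y: R_Y = δ_0/δ_{YY} = 9535/914.7 = 10.42 kip.

R_Y = 10.42 kip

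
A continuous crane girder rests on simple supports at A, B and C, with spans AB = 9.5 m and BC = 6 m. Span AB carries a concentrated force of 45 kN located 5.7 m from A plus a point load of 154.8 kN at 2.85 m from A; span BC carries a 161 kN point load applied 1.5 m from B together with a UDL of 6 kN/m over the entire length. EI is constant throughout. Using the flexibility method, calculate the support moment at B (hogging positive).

Release continuity at B by inserting a hinge; the redundant is the internal moment M_B. The primary structure is two simply-supported spans AB and BC.
Rotations at B on the released spans (each span's end-slope, ×1/EI):
  span AB: point load 45 at a = 5.7: Pab(L + a)/(6LEI) = 259.9/EI
  span AB: point load 154.8 at a = 2.85: Pab(L + a)/(6LEI) = 635.7/EI
  span BC: point load 161 at a = 1.5: Pab(L + b)/(6LEI) = 317/EI
  span BC: UDL 6: wL³/(24EI) = 54/EI
  relative rotation θ_0 = (895.6 + 371)/EI = 1267/EI
A unit hogging moment at B produces rotation L₁/(3EI) + L₂/(3EI) = 5.167/EI.
Slope continuity at B: θ_0 = M_B·5.167/EI, so M_B = 1267/5.167 = 245.1 kN·m (hogging).

M_B = 245.1 kN·m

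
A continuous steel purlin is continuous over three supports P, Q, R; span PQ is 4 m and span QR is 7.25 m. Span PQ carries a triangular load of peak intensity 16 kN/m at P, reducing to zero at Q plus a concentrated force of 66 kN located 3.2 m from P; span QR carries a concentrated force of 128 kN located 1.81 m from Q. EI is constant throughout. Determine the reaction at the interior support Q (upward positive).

Take M_Q as the redundant. Released structure: two simple spans PQ and QR with a hinge at Q.
Rotations at Q on the released spans (each span's end-slope, ×1/EI):
  span PQ: triangular load, peak 16: 7w₀L³/(360EI) = 19.91/EI
  span PQ: point load 66 at a = 3.2: Pab(L + a)/(6LEI) = 50.69/EI
  span QR: point load 128 at a = 1.81: Pab(L + b)/(6LEI) = 367.7/EI
  relative rotation θ_0 = (70.6 + 367.7)/EI = 438.3/EI
A unit hogging moment at Q produces rotation L₁/(3EI) + L₂/(3EI) = 3.75/EI.
Slope continuity at Q: θ_0 = M_Q·3.75/EI, so M_Q = 438.3/3.75 = 116.9 kN·m (hogging).
Span PQ, ΣM about P with M_Q applied at Q: R_Q^{PQ}·4 = 253.9 + 116.9, so R_Q^{PQ} = 92.68 kN and R_P = 98 − 92.68 = 5.315 kN.
Span QR, ΣM about R: R_Q^{QR}·7.25 = 696.3 + 116.9, so R_Q^{QR} = 112.2 kN and R_R = 128 − 112.2 = 15.84 kN.
R_Q = 92.68 + 112.2 = 204.8 kN.

R_Q = 204.8 kN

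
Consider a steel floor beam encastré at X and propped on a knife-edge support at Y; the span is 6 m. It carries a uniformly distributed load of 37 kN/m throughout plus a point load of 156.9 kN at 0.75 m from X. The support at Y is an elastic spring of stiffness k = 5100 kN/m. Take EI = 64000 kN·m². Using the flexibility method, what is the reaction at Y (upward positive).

Choose R_Y as the redundant. The primary structure is the cantilever fixed at X.
Primary-structure tip deflection at Y by superposition:
  UDL 37: wL⁴/(8EI) = 5994/EI
  point load 156.9 at a = 0.75: Pa²(3L − a)/(6EI) = 253.7/EI
  δ_0 = 6248/EI
Tip deflection under a unit load at Y: L³/(3EI) = 72/EI.
With EI = 64000 kN·m²: δ_0 = 0.097621 m and δ_{YY} = 0.001125 m/kN.
Compatibility — the spring shortens by R_Y/k under the reaction it provides: δ_0 − R_Y·δ_{YY} = R_Y/k. With 1/k = 0.000196 m/kN, R_Y = δ_0 / (δ_{YY} + 1/k) = 0.097621 / (0.001125 + 0.000196) = 73.89 kN.

R_Y = 73.89 kN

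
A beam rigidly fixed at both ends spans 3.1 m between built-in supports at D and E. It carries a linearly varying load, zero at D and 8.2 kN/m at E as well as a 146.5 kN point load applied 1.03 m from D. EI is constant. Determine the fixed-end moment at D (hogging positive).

Take the two fixed-end moments M_D, M_E as redundants; the released structure is the simple span DE.
End rotations of the released simple span under the applied load (×1/EI):
  at D: triangular load, peak 8.2: 7w₀L³/(360EI) = 4.75/EI
  at E: triangular load, peak 8.2: w₀L³/(45EI) = 5.429/EI
  at D: point load 146.5 at a = 1.03: Pab(L + b)/(6LEI) = 86.82/EI
  at E: point load 146.5 at a = 1.03: Pab(L + a)/(6LEI) = 69.36/EI
  θ_D0 = 91.57/EI,  θ_E0 = 74.78/EI
Flexibility coefficients: a unit moment at one end gives L/(3EI) there and L/(6EI) at the far end, so f₁₁ = f₂₂ = 1.033/EI and f₁₂ = f₂₁ = 0.5167/EI.
Compatibility — zero rotation at each built-in end:
  1.033 M_D + 0.5167 M_E = 91.57
  0.5167 M_D + 1.033 M_E = 74.78
Solving the pair gives M_D = 69.91 kN·m and M_E = 37.42 kN·m (hogging).

M_D = 69.91 kN·m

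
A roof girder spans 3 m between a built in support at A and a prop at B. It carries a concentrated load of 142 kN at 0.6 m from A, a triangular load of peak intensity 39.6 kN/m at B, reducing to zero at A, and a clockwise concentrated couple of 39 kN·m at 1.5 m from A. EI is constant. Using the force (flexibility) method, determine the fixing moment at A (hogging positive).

Take the reaction at B as the redundant and release it; the primary structure is a cantilever fixed at A.
Downward deflection at the released point B due to the loads:
  point load 142 at a = 0.6: Pa²(3L − a)/(6EI) = 71.57/EI
  triangular load, peak 39.6 at the free end: 11w₀L⁴/(120EI) = 294/EI
  clockwise couple 39 at a = 1.5: M₀a(2L − a)/(2EI) = 131.6/EI
  δ_0 = 497.2/EI
Tip deflection under a unit load at B: L³/(3EI) = 9/EI.
Compatibility at B: δ_0 − R_B·δ_{BB} = 0, so R_B = 497.2/9 = 55.25 kN.
Moment equilibrium about A: M_A = Σ(load moments about A) − R_B·L = 243 − 55.25×3 = 77.26 kN·m.

M_A = 77.26 kN·m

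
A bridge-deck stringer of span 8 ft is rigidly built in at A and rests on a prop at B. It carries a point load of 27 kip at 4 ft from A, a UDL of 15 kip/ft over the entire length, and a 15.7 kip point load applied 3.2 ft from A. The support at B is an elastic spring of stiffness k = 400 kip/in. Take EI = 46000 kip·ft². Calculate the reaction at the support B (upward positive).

R_B = 53.69 kip

Remove the prop at B; the released (primary) structure is a cantilever built in at A.
Free-end deflection of the primary structure under the applied loading (downward +):
  point load 27 at a = 4: Pa²(3L − a)/(6EI) = 1440/EI
  UDL 15: wL⁴/(8EI) = 7680/EI
  point load 15.7 at a = 3.2: Pa²(3L − a)/(6EI) = 557.3/EI
  δ_0 = 9677/EI
Flexibility coefficient — unit upward force at B: δ_{BB} = L³/(3EI) = 170.7/EI.
With EI = 46000 kip·ft²: δ_0 = 0.21038 ft and δ_{BB} = 0.00371 ft/kip.
Compatibility — the spring shortens by R_B/k under the reaction it provides: δ_0 − R_B·δ_{BB} = R_B/k. With 1/k = 1/(400×12) ft/kip = 0.000208 ft/kip, R_B = δ_0 / (δ_{BB} + 1/k) = 0.21038 / (0.00371 + 0.000208) = 53.69 kip.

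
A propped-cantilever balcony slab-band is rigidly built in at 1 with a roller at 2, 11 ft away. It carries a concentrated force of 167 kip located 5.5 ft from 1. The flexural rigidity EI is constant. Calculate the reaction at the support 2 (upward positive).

Remove the prop at 2; the released (primary) structure is a cantilever built in at 1.
Free-end deflection of the primary structure under the applied loading (downward +):
  point load 167 at a = 5.5: Pa²(3L − a)/(6EI) = 23154/EI
Flexibility coefficient — unit upward force at 2: δ_{22} = L³/(3EI) = 443.7/EI.
The prop prevents deflection at 2: R_2 = δ_0/δ_{22} = 23154/443.7 = 52.19 kip.

R_2 = 52.19 kip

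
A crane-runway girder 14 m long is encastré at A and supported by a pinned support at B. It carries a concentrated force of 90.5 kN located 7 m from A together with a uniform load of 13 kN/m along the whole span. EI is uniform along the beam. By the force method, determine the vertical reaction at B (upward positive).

Release the roller at B. Primary structure: cantilever fixed at A.
Primary-structure tip deflection at B by superposition:
  point load 90.5 at a = 7: Pa²(3L − a)/(6EI) = 25868/EI
  UDL 13: wL⁴/(8EI) = 62426/EI
  δ_0 = 88294/EI
Flexibility coefficient — unit upward force at B: δ_{BB} = L³/(3EI) = 914.7/EI.
Compatibility at B: δ_0 − R_B·δ_{BB} = 0, so R_B = 88294/914.7 = 96.53 kN.

R_B = 96.53 kN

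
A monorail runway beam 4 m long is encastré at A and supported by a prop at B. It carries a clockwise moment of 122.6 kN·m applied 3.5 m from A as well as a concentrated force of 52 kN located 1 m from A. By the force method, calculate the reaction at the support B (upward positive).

R_B = 49.73 kN

Release the roller at B. Primary structure: cantilever fixed at A.
Deflection at B on the released cantilever, summing each load's contribution:
  clockwise couple 122.6 at a = 3.5: M₀a(2L − a)/(2EI) = 965.5/EI
  point load 52 at a = 1: Pa²(3L − a)/(6EI) = 95.33/EI
  δ_0 = 1061/EI
Flexibility coefficient — unit upward force at B: δ_{BB} = L³/(3EI) = 21.33/EI.
Compatibility at B: δ_0 − R_B·δ_{BB} = 0, so R_B = 1061/21.33 = 49.73 kN.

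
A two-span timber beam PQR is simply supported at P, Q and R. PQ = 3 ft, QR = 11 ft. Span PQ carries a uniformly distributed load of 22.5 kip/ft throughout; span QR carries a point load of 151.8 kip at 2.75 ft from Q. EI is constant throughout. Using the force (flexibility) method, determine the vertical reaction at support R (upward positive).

R_R = 17.89 kip

Take M_Q as the redundant. Released structure: two simple spans PQ and QR with a hinge at Q.
End slopes at the hinge Q, treating each span as simply supported:
  span PQ: UDL 22.5: wL³/(24EI) = 25.31/EI
  span QR: point load 151.8 at a = 2.75: Pab(L + b)/(6LEI) = 1004/EI
  relative rotation θ_0 = (25.31 + 1004)/EI = 1030/EI
A unit hogging moment at Q produces rotation L₁/(3EI) + L₂/(3EI) = 4.667/EI.
Compatibility: M_Q·(L₁+L₂)/(3EI) = θ_0, giving M_Q = 220.7 kip·ft (hogging).
Span QR, ΣM about R: R_Q^{QR}·11 = 1252 + 220.7, so R_Q^{QR} = 133.9 kip and R_R = 151.8 − 133.9 = 17.89 kip.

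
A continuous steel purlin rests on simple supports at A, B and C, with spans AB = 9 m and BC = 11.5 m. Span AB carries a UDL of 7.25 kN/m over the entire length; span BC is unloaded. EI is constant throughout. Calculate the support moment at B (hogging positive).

Release continuity at B by inserting a hinge; the redundant is the internal moment M_B. The primary structure is two simply-supported spans AB and BC.
Rotations at B on the released spans (each span's end-slope, ×1/EI):
  span AB: UDL 7.25: wL³/(24EI) = 220.2/EI
  relative rotation θ_0 = (220.2 + 0)/EI = 220.2/EI
A unit hogging moment at B produces rotation L₁/(3EI) + L₂/(3EI) = 6.833/EI.
Slope continuity at B: θ_0 = M_B·6.833/EI, so M_B = 220.2/6.833 = 32.23 kN·m (hogging).

M_B = 32.23 kN·m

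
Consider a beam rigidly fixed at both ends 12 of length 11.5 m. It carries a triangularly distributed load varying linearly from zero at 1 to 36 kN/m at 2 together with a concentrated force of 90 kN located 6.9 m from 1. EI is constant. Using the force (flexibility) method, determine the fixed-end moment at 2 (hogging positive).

Release both end moments; the primary structure is a simply-supported span 12 with redundants M_1 and M_2.
On the primary (simply-supported) span, the end slopes from the loading are:
  at 1: triangular load, peak 36: 7w₀L³/(360EI) = 1065/EI
  at 2: triangular load, peak 36: w₀L³/(45EI) = 1217/EI
  at 1: point load 90 at a = 6.9: Pab(L + b)/(6LEI) = 666.5/EI
  at 2: point load 90 at a = 6.9: Pab(L + a)/(6LEI) = 761.8/EI
  θ_10 = 1731/EI,  θ_20 = 1978/EI
Flexibility coefficients: a unit moment at one end gives L/(3EI) there and L/(6EI) at the far end, so f₁₁ = f₂₂ = 3.833/EI and f₁₂ = f₂₁ = 1.917/EI.
Compatibility — zero rotation at each built-in end:
  3.833 M_1 + 1.917 M_2 = 1731
  1.917 M_1 + 3.833 M_2 = 1978
Solving the pair gives M_1 = 258.1 kN·m and M_2 = 387.1 kN·m (hogging).

M_2 = 387.1 kN·m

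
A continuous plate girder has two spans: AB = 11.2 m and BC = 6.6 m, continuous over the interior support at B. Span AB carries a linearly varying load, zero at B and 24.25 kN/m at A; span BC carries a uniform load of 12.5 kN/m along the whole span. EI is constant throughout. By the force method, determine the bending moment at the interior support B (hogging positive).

Take M_B as the redundant. Released structure: two simple spans AB and BC with a hinge at B.
Rotations at B on the released spans (each span's end-slope, ×1/EI):
  span AB: triangular load, peak 24.25: 7w₀L³/(360EI) = 662.5/EI
  span BC: UDL 12.5: wL³/(24EI) = 149.7/EI
  relative rotation θ_0 = (662.5 + 149.7)/EI = 812.2/EI
A unit hogging moment at B produces rotation L₁/(3EI) + L₂/(3EI) = 5.933/EI.
Slope continuity at B: θ_0 = M_B·5.933/EI, so M_B = 812.2/5.933 = 136.9 kN·m (hogging).

M_B = 136.9 kN·m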